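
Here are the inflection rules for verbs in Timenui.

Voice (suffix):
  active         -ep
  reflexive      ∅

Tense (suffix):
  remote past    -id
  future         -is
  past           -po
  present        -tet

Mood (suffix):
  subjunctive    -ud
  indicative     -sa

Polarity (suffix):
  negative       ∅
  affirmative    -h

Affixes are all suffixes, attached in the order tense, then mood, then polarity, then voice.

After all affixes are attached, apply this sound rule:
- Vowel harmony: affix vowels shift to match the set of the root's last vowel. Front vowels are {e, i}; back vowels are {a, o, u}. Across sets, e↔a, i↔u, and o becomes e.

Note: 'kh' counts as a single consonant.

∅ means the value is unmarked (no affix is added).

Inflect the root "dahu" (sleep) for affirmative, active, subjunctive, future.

dahuusudhap

Attach tense future -is → dahuis.
Attach mood subjunctive -ud → dahuisud.
Attach polarity affirmative -h → dahuisudh.
Attach voice active -ep → dahuisudhep.
Apply vowel harmony: dahuisudhep → dahuusudhap.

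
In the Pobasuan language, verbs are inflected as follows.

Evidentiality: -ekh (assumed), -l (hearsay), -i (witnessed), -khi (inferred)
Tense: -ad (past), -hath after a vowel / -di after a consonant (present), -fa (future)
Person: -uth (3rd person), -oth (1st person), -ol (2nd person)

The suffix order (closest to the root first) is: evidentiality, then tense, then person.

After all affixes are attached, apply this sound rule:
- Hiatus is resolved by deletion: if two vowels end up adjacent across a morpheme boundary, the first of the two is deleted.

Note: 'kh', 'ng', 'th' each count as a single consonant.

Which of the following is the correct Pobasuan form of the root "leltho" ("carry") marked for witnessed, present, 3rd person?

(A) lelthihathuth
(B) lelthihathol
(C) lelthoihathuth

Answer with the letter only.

Attach evidentiality witnessed -i → lelthoi.
Attach tense present -hath (after vowel 'i') → lelthoihath.
Attach person 3rd person -uth → lelthoihathuth.
Apply vowel deletion: lelthoihathuth → lelthihathuth.
So the correct form is lelthihathuth, option (A).
(B) lelthihathol is wrong: it uses 2nd person instead of 3rd person for person.
(C) lelthoihathuth is wrong: it fails to apply the sound rule(s).

A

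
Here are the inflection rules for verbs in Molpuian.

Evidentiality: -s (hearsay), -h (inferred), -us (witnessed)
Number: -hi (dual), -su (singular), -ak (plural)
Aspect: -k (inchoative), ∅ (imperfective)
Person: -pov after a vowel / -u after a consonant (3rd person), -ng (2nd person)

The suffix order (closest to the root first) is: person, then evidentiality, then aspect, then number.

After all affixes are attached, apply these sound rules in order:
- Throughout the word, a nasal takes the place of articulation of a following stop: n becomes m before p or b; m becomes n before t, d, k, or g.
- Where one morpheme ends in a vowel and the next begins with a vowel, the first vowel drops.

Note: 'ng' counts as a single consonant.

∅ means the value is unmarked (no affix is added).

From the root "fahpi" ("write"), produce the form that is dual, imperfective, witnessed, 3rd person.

Attach person 3rd person -pov (after vowel 'i') → fahpipov.
Attach evidentiality witnessed -us → fahpipovus.
aspect = imperfective: zero marking, form stays fahpipovus.
Attach number dual -hi → fahpipovushi.
Nasal assimilation: no change.
Vowel deletion: no change.

fahpipovushi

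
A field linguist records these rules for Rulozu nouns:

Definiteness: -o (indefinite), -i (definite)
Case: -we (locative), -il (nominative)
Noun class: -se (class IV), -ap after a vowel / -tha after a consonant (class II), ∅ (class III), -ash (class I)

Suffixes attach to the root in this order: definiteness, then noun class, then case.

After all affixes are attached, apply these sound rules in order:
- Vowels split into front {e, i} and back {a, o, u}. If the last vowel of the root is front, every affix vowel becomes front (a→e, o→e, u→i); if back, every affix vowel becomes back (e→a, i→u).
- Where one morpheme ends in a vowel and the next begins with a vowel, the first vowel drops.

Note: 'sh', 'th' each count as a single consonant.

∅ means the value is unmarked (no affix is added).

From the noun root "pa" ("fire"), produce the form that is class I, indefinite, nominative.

pashul

Attach definiteness indefinite -o → pao.
Attach noun class class I -ash → paoash.
Attach case nominative -il → paoashil.
Apply vowel harmony: paoashil → paoashul.
Apply vowel deletion: paoashul → pashul.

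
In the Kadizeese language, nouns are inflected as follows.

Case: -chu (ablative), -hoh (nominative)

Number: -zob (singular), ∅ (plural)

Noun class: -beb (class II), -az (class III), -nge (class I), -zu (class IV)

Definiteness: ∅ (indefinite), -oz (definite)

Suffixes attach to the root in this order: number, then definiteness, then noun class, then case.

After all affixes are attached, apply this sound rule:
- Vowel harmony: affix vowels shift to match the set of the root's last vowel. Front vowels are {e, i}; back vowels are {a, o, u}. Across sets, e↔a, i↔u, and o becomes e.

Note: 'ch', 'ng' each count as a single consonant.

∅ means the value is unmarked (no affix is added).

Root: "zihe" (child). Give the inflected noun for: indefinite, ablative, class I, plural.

zihengechi

number = plural: zero marking, form stays zihe.
definiteness = indefinite: zero marking, form stays zihe.
Attach noun class class I -nge → zihenge.
Attach case ablative -chu → zihengechu.
Apply vowel harmony: zihengechu → zihengechi.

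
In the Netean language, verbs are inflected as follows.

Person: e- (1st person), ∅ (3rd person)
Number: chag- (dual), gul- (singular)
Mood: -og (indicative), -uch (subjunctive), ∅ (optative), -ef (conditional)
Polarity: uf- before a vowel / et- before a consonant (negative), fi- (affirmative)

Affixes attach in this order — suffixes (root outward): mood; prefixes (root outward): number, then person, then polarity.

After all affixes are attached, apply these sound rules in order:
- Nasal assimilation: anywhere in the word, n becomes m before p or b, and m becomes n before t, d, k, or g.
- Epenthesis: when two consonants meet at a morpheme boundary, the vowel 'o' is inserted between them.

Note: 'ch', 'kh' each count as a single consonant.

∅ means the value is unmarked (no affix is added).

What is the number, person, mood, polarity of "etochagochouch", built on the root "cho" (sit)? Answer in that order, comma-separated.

Segment: et-chag-cho-uch.
number: chag- → dual.
person: ∅ → 3rd person.
mood: -uch → subjunctive.
polarity: uf/et- → negative.

dual, 3rd person, subjunctive, negative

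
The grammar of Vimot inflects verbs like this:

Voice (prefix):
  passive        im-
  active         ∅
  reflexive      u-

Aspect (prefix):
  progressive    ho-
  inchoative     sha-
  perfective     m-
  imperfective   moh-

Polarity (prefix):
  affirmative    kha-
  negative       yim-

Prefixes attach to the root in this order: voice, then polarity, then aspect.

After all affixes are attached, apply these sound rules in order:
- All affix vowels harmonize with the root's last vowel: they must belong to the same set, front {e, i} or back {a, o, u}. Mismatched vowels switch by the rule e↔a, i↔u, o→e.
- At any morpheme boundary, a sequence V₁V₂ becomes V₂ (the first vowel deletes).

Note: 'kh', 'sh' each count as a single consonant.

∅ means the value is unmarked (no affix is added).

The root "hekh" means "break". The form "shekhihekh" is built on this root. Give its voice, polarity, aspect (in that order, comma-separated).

Segment: sha-kha-u-hekh.
voice: u- → reflexive.
polarity: kha- → affirmative.
aspect: sha- → inchoative.

reflexive, affirmative, inchoative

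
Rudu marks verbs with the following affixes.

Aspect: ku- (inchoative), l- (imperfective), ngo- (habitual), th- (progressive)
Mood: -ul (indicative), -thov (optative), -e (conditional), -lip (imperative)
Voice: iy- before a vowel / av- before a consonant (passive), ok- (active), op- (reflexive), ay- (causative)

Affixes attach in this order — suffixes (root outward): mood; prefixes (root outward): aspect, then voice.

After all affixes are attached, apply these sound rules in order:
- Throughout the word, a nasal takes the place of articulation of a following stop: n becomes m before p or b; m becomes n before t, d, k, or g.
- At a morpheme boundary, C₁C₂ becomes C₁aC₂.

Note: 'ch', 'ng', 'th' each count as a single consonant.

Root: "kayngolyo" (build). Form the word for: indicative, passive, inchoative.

avakukayngolyoul

Attach mood indicative -ul → kayngolyoul.
Attach aspect inchoative ku- → kukayngolyoul.
Attach voice passive av- (before consonant 'k') → avkukayngolyoul.
Nasal assimilation: no change.
Apply epenthesis: avkukayngolyoul → avakukayngolyoul.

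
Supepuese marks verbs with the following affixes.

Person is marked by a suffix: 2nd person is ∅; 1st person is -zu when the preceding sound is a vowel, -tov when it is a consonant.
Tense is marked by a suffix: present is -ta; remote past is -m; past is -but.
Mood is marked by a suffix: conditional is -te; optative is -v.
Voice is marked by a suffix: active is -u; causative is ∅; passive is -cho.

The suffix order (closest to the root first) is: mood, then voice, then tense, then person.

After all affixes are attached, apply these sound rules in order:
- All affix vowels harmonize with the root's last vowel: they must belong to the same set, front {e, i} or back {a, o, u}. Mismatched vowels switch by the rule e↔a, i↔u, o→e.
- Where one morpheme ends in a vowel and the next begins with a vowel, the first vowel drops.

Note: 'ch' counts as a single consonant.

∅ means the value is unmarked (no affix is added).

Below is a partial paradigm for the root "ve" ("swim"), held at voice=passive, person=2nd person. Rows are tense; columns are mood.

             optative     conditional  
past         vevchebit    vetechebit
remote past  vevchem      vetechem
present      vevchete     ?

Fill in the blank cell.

vetechete

Attach mood conditional -te → vete.
Attach voice passive -cho → vetecho.
Attach tense present -ta → vetechota.
person = 2nd person: zero marking, form stays vetechota.
Apply vowel harmony: vetechota → vetechete.
Vowel deletion: no change.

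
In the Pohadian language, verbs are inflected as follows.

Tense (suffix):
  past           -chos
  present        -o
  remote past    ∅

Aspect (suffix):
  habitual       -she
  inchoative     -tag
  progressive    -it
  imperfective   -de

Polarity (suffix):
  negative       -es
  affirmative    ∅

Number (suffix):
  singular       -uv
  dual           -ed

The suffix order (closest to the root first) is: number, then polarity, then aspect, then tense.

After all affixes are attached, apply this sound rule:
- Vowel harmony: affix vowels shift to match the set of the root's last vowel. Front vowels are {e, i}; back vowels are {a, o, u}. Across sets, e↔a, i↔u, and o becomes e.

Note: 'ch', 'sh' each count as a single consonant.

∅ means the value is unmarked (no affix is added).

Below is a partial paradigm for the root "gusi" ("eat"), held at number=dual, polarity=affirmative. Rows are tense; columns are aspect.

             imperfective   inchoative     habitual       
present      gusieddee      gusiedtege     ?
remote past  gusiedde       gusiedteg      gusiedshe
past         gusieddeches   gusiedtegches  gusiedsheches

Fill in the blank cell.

Attach number dual -ed → gusied.
polarity = affirmative: zero marking, form stays gusied.
Attach aspect habitual -she → gusiedshe.
Attach tense present -o → gusiedsheo.
Apply vowel harmony: gusiedsheo → gusiedshee.

gusiedshee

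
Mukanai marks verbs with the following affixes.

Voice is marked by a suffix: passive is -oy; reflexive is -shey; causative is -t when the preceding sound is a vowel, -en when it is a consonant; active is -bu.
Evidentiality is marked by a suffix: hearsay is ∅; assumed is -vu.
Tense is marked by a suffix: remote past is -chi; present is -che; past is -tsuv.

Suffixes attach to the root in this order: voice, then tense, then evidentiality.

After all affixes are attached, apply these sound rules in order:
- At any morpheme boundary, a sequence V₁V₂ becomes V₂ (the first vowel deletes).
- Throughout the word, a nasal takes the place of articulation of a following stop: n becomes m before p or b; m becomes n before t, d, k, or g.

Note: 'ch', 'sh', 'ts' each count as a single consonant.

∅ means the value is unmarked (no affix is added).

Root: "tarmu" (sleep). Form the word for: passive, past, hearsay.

Attach voice passive -oy → tarmuoy.
Attach tense past -tsuv → tarmuoytsuv.
evidentiality = hearsay: zero marking, form stays tarmuoytsuv.
Apply vowel deletion: tarmuoytsuv → tarmoytsuv.
Nasal assimilation: no change.

tarmoytsuv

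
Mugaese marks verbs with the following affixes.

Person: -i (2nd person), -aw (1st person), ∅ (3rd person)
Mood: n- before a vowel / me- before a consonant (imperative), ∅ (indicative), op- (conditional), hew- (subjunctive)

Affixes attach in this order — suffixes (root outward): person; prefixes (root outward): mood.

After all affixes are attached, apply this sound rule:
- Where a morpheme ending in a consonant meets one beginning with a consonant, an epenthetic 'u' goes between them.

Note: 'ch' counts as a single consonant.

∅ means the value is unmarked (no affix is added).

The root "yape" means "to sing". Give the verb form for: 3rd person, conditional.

opuyape

Attach mood conditional op- → opyape.
person = 3rd person: zero marking, form stays opyape.
Apply epenthesis: opyape → opuyape.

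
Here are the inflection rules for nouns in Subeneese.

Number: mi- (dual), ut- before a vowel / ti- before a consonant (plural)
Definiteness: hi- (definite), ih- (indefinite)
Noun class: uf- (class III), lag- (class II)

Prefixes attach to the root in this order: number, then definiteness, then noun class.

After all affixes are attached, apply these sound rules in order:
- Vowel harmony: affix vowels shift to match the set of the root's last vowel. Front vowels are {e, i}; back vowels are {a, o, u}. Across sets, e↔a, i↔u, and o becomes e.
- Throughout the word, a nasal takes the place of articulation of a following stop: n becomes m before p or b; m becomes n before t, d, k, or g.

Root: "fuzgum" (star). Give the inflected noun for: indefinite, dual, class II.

Attach number dual mi- → mifuzgum.
Attach definiteness indefinite ih- → ihmifuzgum.
Attach noun class class II lag- → lagihmifuzgum.
Apply vowel harmony: lagihmifuzgum → laguhmufuzgum.
Nasal assimilation: no change.

laguhmufuzgum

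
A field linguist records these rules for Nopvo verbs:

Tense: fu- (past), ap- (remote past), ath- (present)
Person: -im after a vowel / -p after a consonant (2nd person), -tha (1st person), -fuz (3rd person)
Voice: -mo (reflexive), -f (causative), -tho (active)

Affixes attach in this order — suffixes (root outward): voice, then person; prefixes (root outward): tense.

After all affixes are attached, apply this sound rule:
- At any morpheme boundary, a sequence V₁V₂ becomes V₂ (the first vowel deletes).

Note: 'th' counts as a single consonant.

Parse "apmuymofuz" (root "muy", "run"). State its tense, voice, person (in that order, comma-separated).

remote past, reflexive, 3rd person

Segment: ap-muy-mo-fuz.
tense: ap- → remote past.
voice: -mo → reflexive.
person: -fuz → 3rd person.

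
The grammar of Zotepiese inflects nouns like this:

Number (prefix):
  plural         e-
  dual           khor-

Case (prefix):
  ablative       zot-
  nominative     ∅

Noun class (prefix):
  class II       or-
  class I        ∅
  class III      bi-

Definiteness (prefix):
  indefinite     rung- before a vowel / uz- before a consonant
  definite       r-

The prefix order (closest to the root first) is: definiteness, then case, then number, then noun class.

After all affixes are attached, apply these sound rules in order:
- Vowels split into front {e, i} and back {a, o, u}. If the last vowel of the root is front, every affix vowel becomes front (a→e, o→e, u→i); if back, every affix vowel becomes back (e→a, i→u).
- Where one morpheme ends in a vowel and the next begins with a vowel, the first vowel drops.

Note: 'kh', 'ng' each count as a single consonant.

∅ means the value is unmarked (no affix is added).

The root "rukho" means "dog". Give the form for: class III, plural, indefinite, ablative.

bazotuzrukho

Attach definiteness indefinite uz- (before consonant 'r') → uzrukho.
Attach case ablative zot- → zotuzrukho.
Attach number plural e- → ezotuzrukho.
Attach noun class class III bi- → biezotuzrukho.
Apply vowel harmony: biezotuzrukho → buazotuzrukho.
Apply vowel deletion: buazotuzrukho → bazotuzrukho.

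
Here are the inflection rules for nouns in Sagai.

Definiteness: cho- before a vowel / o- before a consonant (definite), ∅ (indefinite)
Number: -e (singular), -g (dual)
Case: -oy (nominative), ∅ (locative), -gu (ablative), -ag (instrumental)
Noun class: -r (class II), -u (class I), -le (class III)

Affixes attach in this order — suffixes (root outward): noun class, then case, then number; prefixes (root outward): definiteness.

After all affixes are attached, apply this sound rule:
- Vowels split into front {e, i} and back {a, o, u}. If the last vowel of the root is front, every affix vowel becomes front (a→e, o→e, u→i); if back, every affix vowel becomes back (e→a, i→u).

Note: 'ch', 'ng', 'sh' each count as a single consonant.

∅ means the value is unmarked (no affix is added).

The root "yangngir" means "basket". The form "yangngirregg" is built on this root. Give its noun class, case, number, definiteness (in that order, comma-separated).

Segment: yangngir-r-ag-g.
noun class: -r → class II.
case: -ag → instrumental.
number: -g → dual.
definiteness: ∅ → indefinite.

class II, instrumental, dual, indefinite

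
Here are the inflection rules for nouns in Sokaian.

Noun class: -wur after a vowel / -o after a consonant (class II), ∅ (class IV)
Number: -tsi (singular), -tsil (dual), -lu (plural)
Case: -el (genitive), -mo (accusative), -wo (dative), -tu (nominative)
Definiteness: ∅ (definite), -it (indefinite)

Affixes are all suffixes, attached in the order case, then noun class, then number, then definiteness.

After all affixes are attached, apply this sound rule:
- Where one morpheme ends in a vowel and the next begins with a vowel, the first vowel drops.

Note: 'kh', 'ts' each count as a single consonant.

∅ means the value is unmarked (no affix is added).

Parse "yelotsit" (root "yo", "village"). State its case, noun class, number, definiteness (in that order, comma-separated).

Segment: yo-el-o-tsi-it.
case: -el → genitive.
noun class: -wur/o → class II.
number: -tsi → singular.
definiteness: -it → indefinite.

genitive, class II, singular, indefinite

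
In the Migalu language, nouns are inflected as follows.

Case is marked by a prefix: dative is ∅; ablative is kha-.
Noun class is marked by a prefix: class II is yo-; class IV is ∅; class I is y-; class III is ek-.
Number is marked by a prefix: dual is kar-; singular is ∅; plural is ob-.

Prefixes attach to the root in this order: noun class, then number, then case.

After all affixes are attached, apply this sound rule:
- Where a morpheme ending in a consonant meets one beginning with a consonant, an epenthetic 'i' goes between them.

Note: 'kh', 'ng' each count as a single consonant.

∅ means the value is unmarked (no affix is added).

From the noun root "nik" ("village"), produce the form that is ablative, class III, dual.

khakarekinik

Attach noun class class III ek- → eknik.
Attach number dual kar- → kareknik.
Attach case ablative kha- → khakareknik.
Apply epenthesis: khakareknik → khakarekinik.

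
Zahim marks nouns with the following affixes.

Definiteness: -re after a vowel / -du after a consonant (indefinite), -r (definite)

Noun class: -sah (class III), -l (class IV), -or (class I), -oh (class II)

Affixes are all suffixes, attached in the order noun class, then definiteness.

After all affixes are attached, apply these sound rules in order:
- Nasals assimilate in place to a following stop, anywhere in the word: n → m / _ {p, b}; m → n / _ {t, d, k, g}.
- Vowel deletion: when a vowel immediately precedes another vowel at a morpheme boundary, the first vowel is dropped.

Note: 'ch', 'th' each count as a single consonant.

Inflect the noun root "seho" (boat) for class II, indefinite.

Attach noun class class II -oh → sehooh.
Attach definiteness indefinite -du (after consonant 'h') → sehoohdu.
Nasal assimilation: no change.
Apply vowel deletion: sehoohdu → sehohdu.

sehohdu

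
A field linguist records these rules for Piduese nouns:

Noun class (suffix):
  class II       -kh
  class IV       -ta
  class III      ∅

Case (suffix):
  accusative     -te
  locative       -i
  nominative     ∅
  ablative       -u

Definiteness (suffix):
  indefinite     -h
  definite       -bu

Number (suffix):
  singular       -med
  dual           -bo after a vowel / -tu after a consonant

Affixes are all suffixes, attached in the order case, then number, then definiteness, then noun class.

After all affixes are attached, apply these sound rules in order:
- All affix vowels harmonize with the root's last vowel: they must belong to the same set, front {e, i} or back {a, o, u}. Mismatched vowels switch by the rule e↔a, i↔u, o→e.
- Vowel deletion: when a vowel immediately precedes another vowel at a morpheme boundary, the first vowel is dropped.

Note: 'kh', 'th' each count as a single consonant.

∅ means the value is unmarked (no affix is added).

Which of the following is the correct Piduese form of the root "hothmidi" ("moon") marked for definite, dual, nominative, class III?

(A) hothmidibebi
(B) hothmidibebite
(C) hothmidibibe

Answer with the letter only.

A

case = nominative: zero marking, form stays hothmidi.
Attach number dual -bo (after vowel 'i') → hothmidibo.
Attach definiteness definite -bu → hothmidibobu.
noun class = class III: zero marking, form stays hothmidibobu.
Apply vowel harmony: hothmidibobu → hothmidibebi.
Vowel deletion: no change.
So the correct form is hothmidibebi, option (A).
(B) hothmidibebite is wrong: it uses class IV instead of class III for noun class.
(C) hothmidibibe is wrong: it has the affixes in the wrong order.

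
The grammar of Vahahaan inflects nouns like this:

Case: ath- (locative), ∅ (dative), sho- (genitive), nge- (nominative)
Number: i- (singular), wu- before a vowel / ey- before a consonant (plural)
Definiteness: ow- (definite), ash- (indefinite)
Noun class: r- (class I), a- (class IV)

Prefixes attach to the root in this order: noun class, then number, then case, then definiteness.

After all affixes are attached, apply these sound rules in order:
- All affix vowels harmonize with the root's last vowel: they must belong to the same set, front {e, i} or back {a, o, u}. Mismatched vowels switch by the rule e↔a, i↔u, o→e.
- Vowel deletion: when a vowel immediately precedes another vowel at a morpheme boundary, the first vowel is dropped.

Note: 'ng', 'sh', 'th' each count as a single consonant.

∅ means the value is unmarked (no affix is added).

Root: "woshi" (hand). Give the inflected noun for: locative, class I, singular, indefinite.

eshethirwoshi

Attach noun class class I r- → rwoshi.
Attach number singular i- → irwoshi.
Attach case locative ath- → athirwoshi.
Attach definiteness indefinite ash- → ashathirwoshi.
Apply vowel harmony: ashathirwoshi → eshethirwoshi.
Vowel deletion: no change.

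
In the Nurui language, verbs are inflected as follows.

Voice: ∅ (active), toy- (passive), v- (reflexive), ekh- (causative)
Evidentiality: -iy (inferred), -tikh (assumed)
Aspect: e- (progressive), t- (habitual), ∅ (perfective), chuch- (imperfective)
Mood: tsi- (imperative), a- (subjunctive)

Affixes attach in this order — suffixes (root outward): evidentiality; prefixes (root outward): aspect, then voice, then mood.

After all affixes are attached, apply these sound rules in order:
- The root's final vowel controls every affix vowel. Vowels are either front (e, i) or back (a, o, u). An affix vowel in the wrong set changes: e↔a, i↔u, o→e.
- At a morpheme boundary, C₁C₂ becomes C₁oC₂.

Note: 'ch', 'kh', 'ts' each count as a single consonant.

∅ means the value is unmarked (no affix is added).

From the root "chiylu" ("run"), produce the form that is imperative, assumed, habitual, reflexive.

tsuvotochiylutukh

Attach aspect habitual t- → tchiylu.
Attach voice reflexive v- → vtchiylu.
Attach evidentiality assumed -tikh → vtchiylutikh.
Attach mood imperative tsi- → tsivtchiylutikh.
Apply vowel harmony: tsivtchiylutikh → tsuvtchiylutukh.
Apply epenthesis: tsuvtchiylutukh → tsuvotochiylutukh.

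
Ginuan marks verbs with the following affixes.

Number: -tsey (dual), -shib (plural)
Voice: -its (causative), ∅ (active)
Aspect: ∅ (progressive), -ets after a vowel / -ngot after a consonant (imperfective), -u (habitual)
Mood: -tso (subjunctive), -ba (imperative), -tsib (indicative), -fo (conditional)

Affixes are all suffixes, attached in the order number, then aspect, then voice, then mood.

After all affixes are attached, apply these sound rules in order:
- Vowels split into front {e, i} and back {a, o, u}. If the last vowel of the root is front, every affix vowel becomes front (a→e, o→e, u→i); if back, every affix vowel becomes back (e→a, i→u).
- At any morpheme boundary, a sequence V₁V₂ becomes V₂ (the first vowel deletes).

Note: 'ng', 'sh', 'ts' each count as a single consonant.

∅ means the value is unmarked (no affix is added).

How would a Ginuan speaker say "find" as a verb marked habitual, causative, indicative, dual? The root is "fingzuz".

Attach number dual -tsey → fingzuztsey.
Attach aspect habitual -u → fingzuztseyu.
Attach voice causative -its → fingzuztseyuits.
Attach mood indicative -tsib → fingzuztseyuitstsib.
Apply vowel harmony: fingzuztseyuitstsib → fingzuztsayuutstsub.
Apply vowel deletion: fingzuztsayuutstsub → fingzuztsayutstsub.

fingzuztsayutstsub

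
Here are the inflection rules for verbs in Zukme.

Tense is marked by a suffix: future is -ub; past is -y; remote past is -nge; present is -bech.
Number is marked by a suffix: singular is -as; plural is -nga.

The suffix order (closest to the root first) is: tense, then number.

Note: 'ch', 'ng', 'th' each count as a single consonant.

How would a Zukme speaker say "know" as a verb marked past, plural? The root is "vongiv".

vongivynga

Attach tense past -y → vongivy.
Attach number plural -nga → vongivynga.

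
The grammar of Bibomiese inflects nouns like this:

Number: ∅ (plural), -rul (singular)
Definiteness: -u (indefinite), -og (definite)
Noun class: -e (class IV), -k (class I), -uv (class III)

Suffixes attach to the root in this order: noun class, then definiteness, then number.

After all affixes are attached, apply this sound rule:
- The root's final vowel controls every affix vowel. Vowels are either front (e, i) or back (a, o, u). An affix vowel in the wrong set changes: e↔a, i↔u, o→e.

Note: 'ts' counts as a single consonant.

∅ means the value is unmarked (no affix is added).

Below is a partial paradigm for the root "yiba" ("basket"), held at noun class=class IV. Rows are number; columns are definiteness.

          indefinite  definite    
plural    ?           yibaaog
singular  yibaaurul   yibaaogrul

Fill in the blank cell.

yibaau

Attach noun class class IV -e → yibae.
Attach definiteness indefinite -u → yibaeu.
number = plural: zero marking, form stays yibaeu.
Apply vowel harmony: yibaeu → yibaau.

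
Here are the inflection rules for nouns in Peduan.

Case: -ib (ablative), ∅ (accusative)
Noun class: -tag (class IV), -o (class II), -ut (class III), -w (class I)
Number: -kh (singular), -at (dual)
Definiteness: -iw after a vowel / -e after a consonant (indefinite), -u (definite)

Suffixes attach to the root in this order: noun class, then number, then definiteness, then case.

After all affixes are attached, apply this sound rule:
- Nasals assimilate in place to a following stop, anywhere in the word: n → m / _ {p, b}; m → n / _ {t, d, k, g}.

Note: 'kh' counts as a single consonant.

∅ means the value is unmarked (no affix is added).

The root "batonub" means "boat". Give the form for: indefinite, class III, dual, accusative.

batonubutate

Attach noun class class III -ut → batonubut.
Attach number dual -at → batonubutat.
Attach definiteness indefinite -e (after consonant 't') → batonubutate.
case = accusative: zero marking, form stays batonubutate.
Nasal assimilation: no change.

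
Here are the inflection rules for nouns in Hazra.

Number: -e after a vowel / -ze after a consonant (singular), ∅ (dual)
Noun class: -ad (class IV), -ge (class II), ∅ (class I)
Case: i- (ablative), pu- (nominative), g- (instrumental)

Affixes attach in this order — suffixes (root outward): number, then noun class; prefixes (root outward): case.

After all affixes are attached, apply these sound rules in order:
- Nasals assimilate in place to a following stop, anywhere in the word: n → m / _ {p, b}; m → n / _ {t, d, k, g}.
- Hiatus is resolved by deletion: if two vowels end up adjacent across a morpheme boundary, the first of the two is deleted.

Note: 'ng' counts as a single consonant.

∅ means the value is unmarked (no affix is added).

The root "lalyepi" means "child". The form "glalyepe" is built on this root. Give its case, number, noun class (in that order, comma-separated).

Segment: g-lalyepi-e.
case: g- → instrumental.
number: -e/ze → singular.
noun class: ∅ → class I.

instrumental, singular, class I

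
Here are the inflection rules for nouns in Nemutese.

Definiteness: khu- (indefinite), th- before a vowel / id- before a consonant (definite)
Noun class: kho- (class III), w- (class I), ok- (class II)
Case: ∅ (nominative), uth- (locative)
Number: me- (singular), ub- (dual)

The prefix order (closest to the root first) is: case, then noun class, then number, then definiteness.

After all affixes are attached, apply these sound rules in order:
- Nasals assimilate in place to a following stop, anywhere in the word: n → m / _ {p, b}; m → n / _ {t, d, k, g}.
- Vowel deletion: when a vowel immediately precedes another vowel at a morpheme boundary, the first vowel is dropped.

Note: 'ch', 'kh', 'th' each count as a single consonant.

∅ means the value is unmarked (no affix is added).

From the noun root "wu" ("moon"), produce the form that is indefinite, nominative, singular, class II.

khumokwu

case = nominative: zero marking, form stays wu.
Attach noun class class II ok- → okwu.
Attach number singular me- → meokwu.
Attach definiteness indefinite khu- → khumeokwu.
Nasal assimilation: no change.
Apply vowel deletion: khumeokwu → khumokwu.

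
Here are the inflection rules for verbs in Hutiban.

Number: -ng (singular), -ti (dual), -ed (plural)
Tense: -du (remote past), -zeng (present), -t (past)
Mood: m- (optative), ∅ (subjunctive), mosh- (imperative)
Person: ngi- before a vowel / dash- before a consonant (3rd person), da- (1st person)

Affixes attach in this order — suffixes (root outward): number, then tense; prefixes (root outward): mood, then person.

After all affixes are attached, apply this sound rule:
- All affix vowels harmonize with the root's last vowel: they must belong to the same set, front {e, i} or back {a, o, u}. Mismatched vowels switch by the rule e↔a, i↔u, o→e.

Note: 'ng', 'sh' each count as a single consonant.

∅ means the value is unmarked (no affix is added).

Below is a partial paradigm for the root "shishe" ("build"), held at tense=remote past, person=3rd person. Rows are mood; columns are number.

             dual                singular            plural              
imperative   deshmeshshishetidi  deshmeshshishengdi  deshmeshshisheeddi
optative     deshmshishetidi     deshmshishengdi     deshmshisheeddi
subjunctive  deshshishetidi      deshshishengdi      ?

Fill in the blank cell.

deshshisheeddi

mood = subjunctive: zero marking, form stays shishe.
Attach number plural -ed → shisheed.
Attach tense remote past -du → shisheeddu.
Attach person 3rd person dash- (before consonant 'sh') → dashshisheeddu.
Apply vowel harmony: dashshisheeddu → deshshisheeddi.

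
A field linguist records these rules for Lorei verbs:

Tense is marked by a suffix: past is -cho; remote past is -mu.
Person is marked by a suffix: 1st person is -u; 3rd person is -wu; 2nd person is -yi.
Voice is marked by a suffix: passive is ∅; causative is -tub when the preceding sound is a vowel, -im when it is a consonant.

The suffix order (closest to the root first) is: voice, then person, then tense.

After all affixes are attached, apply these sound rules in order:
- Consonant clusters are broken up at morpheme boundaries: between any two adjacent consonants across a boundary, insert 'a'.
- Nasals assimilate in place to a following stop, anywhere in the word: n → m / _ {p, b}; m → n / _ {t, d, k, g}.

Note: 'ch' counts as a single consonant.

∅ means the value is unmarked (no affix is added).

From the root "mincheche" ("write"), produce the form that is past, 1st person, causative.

Attach voice causative -tub (after vowel 'e') → minchechetub.
Attach person 1st person -u → minchechetubu.
Attach tense past -cho → minchechetubucho.
Epenthesis: no change.
Nasal assimilation: no change.

minchechetubucho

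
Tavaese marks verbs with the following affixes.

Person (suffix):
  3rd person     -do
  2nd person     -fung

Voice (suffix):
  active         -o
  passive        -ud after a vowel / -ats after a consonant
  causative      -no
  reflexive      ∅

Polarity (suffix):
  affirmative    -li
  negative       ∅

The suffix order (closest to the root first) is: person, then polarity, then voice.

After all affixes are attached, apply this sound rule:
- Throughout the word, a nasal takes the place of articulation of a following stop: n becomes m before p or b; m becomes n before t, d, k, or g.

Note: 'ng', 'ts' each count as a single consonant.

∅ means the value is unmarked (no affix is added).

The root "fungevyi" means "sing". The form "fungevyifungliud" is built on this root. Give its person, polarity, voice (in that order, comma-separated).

Segment: fungevyi-fung-li-ud.
person: -fung → 2nd person.
polarity: -li → affirmative.
voice: -ud/ats → passive.

2nd person, affirmative, passive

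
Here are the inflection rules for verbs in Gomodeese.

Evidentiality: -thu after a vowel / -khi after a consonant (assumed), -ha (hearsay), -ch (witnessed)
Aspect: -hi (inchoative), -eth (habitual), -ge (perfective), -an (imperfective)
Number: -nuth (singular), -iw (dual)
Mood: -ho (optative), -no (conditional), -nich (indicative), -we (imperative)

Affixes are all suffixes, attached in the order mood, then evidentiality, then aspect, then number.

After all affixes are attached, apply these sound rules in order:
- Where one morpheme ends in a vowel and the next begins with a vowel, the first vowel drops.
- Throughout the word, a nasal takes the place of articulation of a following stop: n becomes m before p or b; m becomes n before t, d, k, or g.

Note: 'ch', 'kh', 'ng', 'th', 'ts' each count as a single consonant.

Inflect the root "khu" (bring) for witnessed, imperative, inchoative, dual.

khuwechhiw

Attach mood imperative -we → khuwe.
Attach evidentiality witnessed -ch → khuwech.
Attach aspect inchoative -hi → khuwechhi.
Attach number dual -iw → khuwechhiiw.
Apply vowel deletion: khuwechhiiw → khuwechhiw.
Nasal assimilation: no change.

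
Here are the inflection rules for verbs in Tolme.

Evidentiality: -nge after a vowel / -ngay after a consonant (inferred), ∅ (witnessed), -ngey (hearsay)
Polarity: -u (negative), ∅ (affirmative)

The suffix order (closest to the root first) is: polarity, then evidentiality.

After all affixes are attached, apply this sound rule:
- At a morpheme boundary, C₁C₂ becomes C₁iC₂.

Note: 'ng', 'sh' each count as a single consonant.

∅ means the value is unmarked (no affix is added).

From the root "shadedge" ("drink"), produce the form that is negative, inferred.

Attach polarity negative -u → shadedgeu.
Attach evidentiality inferred -nge (after vowel 'u') → shadedgeunge.
Epenthesis: no change.

shadedgeunge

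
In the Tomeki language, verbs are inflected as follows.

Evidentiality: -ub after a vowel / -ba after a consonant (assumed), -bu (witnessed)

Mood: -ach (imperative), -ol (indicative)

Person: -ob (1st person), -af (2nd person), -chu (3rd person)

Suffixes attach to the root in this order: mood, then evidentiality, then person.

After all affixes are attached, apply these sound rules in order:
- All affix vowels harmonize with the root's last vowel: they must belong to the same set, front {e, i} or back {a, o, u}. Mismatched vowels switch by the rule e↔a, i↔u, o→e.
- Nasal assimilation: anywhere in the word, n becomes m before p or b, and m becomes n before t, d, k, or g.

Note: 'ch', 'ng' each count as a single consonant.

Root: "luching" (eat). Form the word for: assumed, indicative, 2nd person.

luchingelbeef

Attach mood indicative -ol → luchingol.
Attach evidentiality assumed -ba (after consonant 'l') → luchingolba.
Attach person 2nd person -af → luchingolbaaf.
Apply vowel harmony: luchingolbaaf → luchingelbeef.
Nasal assimilation: no change.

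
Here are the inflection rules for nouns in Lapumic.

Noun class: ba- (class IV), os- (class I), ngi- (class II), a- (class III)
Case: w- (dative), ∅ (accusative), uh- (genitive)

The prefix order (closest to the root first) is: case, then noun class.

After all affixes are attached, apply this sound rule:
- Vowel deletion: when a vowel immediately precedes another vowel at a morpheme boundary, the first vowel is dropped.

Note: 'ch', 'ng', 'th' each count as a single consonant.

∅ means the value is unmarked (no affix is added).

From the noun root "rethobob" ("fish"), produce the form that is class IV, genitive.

buhrethobob

Attach case genitive uh- → uhrethobob.
Attach noun class class IV ba- → bauhrethobob.
Apply vowel deletion: bauhrethobob → buhrethobob.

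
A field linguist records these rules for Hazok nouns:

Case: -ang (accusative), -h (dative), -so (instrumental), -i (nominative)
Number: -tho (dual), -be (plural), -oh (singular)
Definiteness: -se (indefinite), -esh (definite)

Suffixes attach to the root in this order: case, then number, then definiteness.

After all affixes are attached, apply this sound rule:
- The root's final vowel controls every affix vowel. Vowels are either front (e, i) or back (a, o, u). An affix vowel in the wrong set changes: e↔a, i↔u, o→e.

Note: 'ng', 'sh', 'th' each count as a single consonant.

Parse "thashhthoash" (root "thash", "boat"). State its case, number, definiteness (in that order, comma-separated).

Segment: thash-h-tho-esh.
case: -h → dative.
number: -tho → dual.
definiteness: -esh → definite.

dative, dual, definite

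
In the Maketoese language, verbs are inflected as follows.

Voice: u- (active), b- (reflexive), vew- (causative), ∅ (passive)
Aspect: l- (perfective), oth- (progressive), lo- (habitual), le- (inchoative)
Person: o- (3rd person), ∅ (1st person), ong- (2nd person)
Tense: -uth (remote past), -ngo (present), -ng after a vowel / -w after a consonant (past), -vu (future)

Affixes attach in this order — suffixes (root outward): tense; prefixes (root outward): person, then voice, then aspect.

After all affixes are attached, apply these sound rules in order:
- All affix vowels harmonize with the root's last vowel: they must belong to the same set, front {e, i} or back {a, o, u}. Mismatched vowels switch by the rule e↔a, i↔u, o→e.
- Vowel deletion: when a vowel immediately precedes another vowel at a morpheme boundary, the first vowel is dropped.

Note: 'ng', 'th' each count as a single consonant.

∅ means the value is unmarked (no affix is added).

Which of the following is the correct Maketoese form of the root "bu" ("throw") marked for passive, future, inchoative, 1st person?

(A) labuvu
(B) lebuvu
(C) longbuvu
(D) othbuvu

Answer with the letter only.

A

Attach tense future -vu → buvu.
person = 1st person: zero marking, form stays buvu.
voice = passive: zero marking, form stays buvu.
Attach aspect inchoative le- → lebuvu.
Apply vowel harmony: lebuvu → labuvu.
Vowel deletion: no change.
So the correct form is labuvu, option (A).
(D) othbuvu is wrong: it uses progressive instead of inchoative for aspect.
(C) longbuvu is wrong: it uses 2nd person instead of 1st person for person.
(B) lebuvu is wrong: it fails to apply the sound rule(s).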